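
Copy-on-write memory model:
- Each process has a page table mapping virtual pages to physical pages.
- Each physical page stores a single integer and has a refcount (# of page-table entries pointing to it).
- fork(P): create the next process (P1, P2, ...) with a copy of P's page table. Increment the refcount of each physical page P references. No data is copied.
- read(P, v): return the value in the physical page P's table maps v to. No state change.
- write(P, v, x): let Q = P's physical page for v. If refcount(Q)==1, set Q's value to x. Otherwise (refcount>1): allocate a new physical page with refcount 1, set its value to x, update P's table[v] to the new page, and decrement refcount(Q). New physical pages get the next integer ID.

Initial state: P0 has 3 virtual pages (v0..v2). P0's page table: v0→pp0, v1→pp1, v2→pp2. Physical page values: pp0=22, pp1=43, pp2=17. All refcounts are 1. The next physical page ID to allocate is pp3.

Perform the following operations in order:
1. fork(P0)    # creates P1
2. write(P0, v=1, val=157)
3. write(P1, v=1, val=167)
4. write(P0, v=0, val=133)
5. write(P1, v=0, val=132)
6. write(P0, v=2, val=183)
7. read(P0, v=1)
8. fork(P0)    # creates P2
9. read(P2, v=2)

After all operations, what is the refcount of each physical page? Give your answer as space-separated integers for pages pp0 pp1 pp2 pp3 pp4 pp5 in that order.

Answer: 1 1 1 2 2 2

Derivation:
Op 1: fork(P0) -> P1. 3 ppages; refcounts: pp0:2 pp1:2 pp2:2
Op 2: write(P0, v1, 157). refcount(pp1)=2>1 -> COPY to pp3. 4 ppages; refcounts: pp0:2 pp1:1 pp2:2 pp3:1
Op 3: write(P1, v1, 167). refcount(pp1)=1 -> write in place. 4 ppages; refcounts: pp0:2 pp1:1 pp2:2 pp3:1
Op 4: write(P0, v0, 133). refcount(pp0)=2>1 -> COPY to pp4. 5 ppages; refcounts: pp0:1 pp1:1 pp2:2 pp3:1 pp4:1
Op 5: write(P1, v0, 132). refcount(pp0)=1 -> write in place. 5 ppages; refcounts: pp0:1 pp1:1 pp2:2 pp3:1 pp4:1
Op 6: write(P0, v2, 183). refcount(pp2)=2>1 -> COPY to pp5. 6 ppages; refcounts: pp0:1 pp1:1 pp2:1 pp3:1 pp4:1 pp5:1
Op 7: read(P0, v1) -> 157. No state change.
Op 8: fork(P0) -> P2. 6 ppages; refcounts: pp0:1 pp1:1 pp2:1 pp3:2 pp4:2 pp5:2
Op 9: read(P2, v2) -> 183. No state change.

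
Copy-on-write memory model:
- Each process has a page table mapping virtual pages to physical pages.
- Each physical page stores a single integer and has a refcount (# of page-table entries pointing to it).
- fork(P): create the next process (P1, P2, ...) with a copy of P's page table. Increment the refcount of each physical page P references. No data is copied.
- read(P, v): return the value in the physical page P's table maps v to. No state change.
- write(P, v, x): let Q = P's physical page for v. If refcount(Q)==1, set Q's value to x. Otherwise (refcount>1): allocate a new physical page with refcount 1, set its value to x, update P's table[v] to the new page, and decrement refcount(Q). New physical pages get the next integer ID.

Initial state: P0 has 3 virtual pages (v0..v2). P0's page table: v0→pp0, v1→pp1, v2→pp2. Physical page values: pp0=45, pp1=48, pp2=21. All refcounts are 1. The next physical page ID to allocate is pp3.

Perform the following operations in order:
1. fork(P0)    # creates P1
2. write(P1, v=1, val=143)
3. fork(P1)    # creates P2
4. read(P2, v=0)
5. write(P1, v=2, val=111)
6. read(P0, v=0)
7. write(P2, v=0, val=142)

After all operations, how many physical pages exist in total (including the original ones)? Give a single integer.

Answer: 6

Derivation:
Op 1: fork(P0) -> P1. 3 ppages; refcounts: pp0:2 pp1:2 pp2:2
Op 2: write(P1, v1, 143). refcount(pp1)=2>1 -> COPY to pp3. 4 ppages; refcounts: pp0:2 pp1:1 pp2:2 pp3:1
Op 3: fork(P1) -> P2. 4 ppages; refcounts: pp0:3 pp1:1 pp2:3 pp3:2
Op 4: read(P2, v0) -> 45. No state change.
Op 5: write(P1, v2, 111). refcount(pp2)=3>1 -> COPY to pp4. 5 ppages; refcounts: pp0:3 pp1:1 pp2:2 pp3:2 pp4:1
Op 6: read(P0, v0) -> 45. No state change.
Op 7: write(P2, v0, 142). refcount(pp0)=3>1 -> COPY to pp5. 6 ppages; refcounts: pp0:2 pp1:1 pp2:2 pp3:2 pp4:1 pp5:1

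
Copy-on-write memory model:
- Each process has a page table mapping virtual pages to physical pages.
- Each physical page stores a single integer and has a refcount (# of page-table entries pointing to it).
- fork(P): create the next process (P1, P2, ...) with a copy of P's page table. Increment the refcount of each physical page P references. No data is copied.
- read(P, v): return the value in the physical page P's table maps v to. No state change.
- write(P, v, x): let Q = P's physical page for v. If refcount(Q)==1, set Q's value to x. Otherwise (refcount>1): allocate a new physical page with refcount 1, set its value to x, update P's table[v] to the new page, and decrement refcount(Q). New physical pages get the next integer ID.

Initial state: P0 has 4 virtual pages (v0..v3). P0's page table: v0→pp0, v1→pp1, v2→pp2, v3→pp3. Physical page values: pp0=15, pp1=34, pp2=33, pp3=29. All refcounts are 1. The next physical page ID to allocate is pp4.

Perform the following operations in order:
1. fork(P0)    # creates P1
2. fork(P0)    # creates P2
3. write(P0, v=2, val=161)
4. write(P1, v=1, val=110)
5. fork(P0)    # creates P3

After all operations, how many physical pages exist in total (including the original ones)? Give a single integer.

Answer: 6

Derivation:
Op 1: fork(P0) -> P1. 4 ppages; refcounts: pp0:2 pp1:2 pp2:2 pp3:2
Op 2: fork(P0) -> P2. 4 ppages; refcounts: pp0:3 pp1:3 pp2:3 pp3:3
Op 3: write(P0, v2, 161). refcount(pp2)=3>1 -> COPY to pp4. 5 ppages; refcounts: pp0:3 pp1:3 pp2:2 pp3:3 pp4:1
Op 4: write(P1, v1, 110). refcount(pp1)=3>1 -> COPY to pp5. 6 ppages; refcounts: pp0:3 pp1:2 pp2:2 pp3:3 pp4:1 pp5:1
Op 5: fork(P0) -> P3. 6 ppages; refcounts: pp0:4 pp1:3 pp2:2 pp3:4 pp4:2 pp5:1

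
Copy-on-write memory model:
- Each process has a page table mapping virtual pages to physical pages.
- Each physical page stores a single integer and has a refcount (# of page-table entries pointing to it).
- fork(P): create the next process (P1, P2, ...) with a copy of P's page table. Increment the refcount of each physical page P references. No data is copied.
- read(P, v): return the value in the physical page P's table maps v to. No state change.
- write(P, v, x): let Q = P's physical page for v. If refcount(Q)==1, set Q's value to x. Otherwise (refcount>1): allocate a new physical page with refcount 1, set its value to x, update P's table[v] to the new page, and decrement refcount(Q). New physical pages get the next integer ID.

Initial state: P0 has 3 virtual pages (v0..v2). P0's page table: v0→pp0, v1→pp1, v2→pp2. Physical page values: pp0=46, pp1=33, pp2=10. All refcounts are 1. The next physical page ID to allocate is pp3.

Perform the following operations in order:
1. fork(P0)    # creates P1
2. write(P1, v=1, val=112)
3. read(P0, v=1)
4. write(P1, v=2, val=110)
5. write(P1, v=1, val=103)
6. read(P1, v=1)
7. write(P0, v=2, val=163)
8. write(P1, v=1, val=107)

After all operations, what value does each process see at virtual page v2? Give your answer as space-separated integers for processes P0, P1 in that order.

Op 1: fork(P0) -> P1. 3 ppages; refcounts: pp0:2 pp1:2 pp2:2
Op 2: write(P1, v1, 112). refcount(pp1)=2>1 -> COPY to pp3. 4 ppages; refcounts: pp0:2 pp1:1 pp2:2 pp3:1
Op 3: read(P0, v1) -> 33. No state change.
Op 4: write(P1, v2, 110). refcount(pp2)=2>1 -> COPY to pp4. 5 ppages; refcounts: pp0:2 pp1:1 pp2:1 pp3:1 pp4:1
Op 5: write(P1, v1, 103). refcount(pp3)=1 -> write in place. 5 ppages; refcounts: pp0:2 pp1:1 pp2:1 pp3:1 pp4:1
Op 6: read(P1, v1) -> 103. No state change.
Op 7: write(P0, v2, 163). refcount(pp2)=1 -> write in place. 5 ppages; refcounts: pp0:2 pp1:1 pp2:1 pp3:1 pp4:1
Op 8: write(P1, v1, 107). refcount(pp3)=1 -> write in place. 5 ppages; refcounts: pp0:2 pp1:1 pp2:1 pp3:1 pp4:1
P0: v2 -> pp2 = 163
P1: v2 -> pp4 = 110

Answer: 163 110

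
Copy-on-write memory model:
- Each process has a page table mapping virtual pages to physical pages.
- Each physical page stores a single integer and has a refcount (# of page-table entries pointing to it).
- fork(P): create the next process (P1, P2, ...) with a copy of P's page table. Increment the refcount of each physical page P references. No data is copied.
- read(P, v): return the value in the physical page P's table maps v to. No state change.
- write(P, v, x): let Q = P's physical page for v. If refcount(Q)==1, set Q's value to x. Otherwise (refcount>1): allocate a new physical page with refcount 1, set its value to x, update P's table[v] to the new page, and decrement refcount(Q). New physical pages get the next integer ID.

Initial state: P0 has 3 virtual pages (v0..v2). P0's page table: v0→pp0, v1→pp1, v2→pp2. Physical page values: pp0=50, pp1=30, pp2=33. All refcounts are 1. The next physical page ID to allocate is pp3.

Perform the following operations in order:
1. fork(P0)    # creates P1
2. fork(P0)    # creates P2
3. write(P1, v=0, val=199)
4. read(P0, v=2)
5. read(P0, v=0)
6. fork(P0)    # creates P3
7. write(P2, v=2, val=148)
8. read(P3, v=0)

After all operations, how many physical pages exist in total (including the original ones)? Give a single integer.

Answer: 5

Derivation:
Op 1: fork(P0) -> P1. 3 ppages; refcounts: pp0:2 pp1:2 pp2:2
Op 2: fork(P0) -> P2. 3 ppages; refcounts: pp0:3 pp1:3 pp2:3
Op 3: write(P1, v0, 199). refcount(pp0)=3>1 -> COPY to pp3. 4 ppages; refcounts: pp0:2 pp1:3 pp2:3 pp3:1
Op 4: read(P0, v2) -> 33. No state change.
Op 5: read(P0, v0) -> 50. No state change.
Op 6: fork(P0) -> P3. 4 ppages; refcounts: pp0:3 pp1:4 pp2:4 pp3:1
Op 7: write(P2, v2, 148). refcount(pp2)=4>1 -> COPY to pp4. 5 ppages; refcounts: pp0:3 pp1:4 pp2:3 pp3:1 pp4:1
Op 8: read(P3, v0) -> 50. No state change.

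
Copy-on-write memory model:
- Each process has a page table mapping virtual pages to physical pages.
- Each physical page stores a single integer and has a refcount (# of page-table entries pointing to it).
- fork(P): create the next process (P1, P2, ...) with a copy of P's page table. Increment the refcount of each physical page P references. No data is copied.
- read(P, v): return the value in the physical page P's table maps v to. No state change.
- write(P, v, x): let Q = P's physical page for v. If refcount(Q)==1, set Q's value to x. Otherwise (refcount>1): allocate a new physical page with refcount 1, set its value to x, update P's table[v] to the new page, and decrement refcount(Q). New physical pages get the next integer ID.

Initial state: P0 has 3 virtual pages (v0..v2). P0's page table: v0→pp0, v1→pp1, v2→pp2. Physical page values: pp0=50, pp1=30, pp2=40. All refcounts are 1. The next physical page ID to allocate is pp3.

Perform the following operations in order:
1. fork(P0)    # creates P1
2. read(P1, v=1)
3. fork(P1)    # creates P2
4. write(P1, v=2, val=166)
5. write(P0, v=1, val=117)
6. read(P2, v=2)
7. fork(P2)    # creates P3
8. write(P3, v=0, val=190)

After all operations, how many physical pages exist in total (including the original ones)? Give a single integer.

Op 1: fork(P0) -> P1. 3 ppages; refcounts: pp0:2 pp1:2 pp2:2
Op 2: read(P1, v1) -> 30. No state change.
Op 3: fork(P1) -> P2. 3 ppages; refcounts: pp0:3 pp1:3 pp2:3
Op 4: write(P1, v2, 166). refcount(pp2)=3>1 -> COPY to pp3. 4 ppages; refcounts: pp0:3 pp1:3 pp2:2 pp3:1
Op 5: write(P0, v1, 117). refcount(pp1)=3>1 -> COPY to pp4. 5 ppages; refcounts: pp0:3 pp1:2 pp2:2 pp3:1 pp4:1
Op 6: read(P2, v2) -> 40. No state change.
Op 7: fork(P2) -> P3. 5 ppages; refcounts: pp0:4 pp1:3 pp2:3 pp3:1 pp4:1
Op 8: write(P3, v0, 190). refcount(pp0)=4>1 -> COPY to pp5. 6 ppages; refcounts: pp0:3 pp1:3 pp2:3 pp3:1 pp4:1 pp5:1

Answer: 6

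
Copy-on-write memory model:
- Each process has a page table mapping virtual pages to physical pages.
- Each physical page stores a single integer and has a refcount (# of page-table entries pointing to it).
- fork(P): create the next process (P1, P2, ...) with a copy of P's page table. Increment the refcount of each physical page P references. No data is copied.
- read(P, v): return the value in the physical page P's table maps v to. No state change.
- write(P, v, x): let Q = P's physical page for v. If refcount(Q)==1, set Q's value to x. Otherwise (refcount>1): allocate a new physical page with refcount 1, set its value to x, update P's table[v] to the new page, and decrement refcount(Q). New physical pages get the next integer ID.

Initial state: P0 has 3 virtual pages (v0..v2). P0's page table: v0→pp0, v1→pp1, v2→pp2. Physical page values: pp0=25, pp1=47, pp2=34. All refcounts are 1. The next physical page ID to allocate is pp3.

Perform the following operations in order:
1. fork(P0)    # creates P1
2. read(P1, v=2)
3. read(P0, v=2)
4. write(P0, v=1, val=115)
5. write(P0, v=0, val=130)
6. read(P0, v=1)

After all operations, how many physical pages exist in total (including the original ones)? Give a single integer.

Answer: 5

Derivation:
Op 1: fork(P0) -> P1. 3 ppages; refcounts: pp0:2 pp1:2 pp2:2
Op 2: read(P1, v2) -> 34. No state change.
Op 3: read(P0, v2) -> 34. No state change.
Op 4: write(P0, v1, 115). refcount(pp1)=2>1 -> COPY to pp3. 4 ppages; refcounts: pp0:2 pp1:1 pp2:2 pp3:1
Op 5: write(P0, v0, 130). refcount(pp0)=2>1 -> COPY to pp4. 5 ppages; refcounts: pp0:1 pp1:1 pp2:2 pp3:1 pp4:1
Op 6: read(P0, v1) -> 115. No state change.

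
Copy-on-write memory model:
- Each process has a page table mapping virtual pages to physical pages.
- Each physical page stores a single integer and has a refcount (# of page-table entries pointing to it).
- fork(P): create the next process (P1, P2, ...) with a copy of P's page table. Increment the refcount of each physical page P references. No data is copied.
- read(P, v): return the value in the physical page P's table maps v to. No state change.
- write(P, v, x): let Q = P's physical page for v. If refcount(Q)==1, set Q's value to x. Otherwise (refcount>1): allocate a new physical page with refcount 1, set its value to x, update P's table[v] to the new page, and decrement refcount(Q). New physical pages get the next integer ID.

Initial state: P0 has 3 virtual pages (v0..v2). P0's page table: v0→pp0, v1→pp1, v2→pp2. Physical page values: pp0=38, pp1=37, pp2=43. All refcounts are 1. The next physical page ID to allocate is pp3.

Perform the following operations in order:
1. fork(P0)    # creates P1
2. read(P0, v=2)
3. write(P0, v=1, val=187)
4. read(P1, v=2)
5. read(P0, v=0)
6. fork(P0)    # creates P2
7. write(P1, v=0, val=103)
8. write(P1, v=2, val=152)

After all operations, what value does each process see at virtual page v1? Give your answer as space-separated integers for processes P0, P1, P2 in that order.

Op 1: fork(P0) -> P1. 3 ppages; refcounts: pp0:2 pp1:2 pp2:2
Op 2: read(P0, v2) -> 43. No state change.
Op 3: write(P0, v1, 187). refcount(pp1)=2>1 -> COPY to pp3. 4 ppages; refcounts: pp0:2 pp1:1 pp2:2 pp3:1
Op 4: read(P1, v2) -> 43. No state change.
Op 5: read(P0, v0) -> 38. No state change.
Op 6: fork(P0) -> P2. 4 ppages; refcounts: pp0:3 pp1:1 pp2:3 pp3:2
Op 7: write(P1, v0, 103). refcount(pp0)=3>1 -> COPY to pp4. 5 ppages; refcounts: pp0:2 pp1:1 pp2:3 pp3:2 pp4:1
Op 8: write(P1, v2, 152). refcount(pp2)=3>1 -> COPY to pp5. 6 ppages; refcounts: pp0:2 pp1:1 pp2:2 pp3:2 pp4:1 pp5:1
P0: v1 -> pp3 = 187
P1: v1 -> pp1 = 37
P2: v1 -> pp3 = 187

Answer: 187 37 187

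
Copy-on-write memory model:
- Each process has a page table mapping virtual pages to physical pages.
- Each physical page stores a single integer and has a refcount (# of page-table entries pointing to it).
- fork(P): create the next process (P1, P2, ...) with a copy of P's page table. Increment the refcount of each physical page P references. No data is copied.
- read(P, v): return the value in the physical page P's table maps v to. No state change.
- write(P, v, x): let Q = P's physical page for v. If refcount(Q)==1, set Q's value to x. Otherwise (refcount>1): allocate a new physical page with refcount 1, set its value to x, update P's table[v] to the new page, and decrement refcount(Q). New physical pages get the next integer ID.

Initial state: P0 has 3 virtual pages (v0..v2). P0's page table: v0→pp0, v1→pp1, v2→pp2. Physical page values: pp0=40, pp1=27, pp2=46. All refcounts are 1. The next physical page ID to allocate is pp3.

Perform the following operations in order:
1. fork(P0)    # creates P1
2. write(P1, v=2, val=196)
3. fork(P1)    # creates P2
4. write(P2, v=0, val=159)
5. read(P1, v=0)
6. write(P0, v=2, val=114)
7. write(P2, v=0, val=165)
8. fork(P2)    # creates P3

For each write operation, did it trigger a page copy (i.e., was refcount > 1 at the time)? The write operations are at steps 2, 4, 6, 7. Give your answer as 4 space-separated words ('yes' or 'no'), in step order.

Op 1: fork(P0) -> P1. 3 ppages; refcounts: pp0:2 pp1:2 pp2:2
Op 2: write(P1, v2, 196). refcount(pp2)=2>1 -> COPY to pp3. 4 ppages; refcounts: pp0:2 pp1:2 pp2:1 pp3:1
Op 3: fork(P1) -> P2. 4 ppages; refcounts: pp0:3 pp1:3 pp2:1 pp3:2
Op 4: write(P2, v0, 159). refcount(pp0)=3>1 -> COPY to pp4. 5 ppages; refcounts: pp0:2 pp1:3 pp2:1 pp3:2 pp4:1
Op 5: read(P1, v0) -> 40. No state change.
Op 6: write(P0, v2, 114). refcount(pp2)=1 -> write in place. 5 ppages; refcounts: pp0:2 pp1:3 pp2:1 pp3:2 pp4:1
Op 7: write(P2, v0, 165). refcount(pp4)=1 -> write in place. 5 ppages; refcounts: pp0:2 pp1:3 pp2:1 pp3:2 pp4:1
Op 8: fork(P2) -> P3. 5 ppages; refcounts: pp0:2 pp1:4 pp2:1 pp3:3 pp4:2

yes yes no no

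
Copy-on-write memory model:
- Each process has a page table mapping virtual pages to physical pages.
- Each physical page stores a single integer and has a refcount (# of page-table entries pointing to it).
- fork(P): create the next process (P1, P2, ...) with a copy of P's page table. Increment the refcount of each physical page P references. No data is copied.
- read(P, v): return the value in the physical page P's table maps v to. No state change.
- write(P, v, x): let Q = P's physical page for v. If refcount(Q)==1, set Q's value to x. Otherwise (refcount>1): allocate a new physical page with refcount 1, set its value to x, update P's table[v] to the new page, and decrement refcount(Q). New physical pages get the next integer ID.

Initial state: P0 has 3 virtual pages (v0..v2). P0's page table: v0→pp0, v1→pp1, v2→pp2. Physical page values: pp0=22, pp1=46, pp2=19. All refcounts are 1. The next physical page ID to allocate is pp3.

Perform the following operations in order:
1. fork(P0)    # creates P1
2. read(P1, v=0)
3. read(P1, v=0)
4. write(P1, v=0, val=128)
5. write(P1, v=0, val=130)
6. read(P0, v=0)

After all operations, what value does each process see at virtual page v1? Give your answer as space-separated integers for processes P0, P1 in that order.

Op 1: fork(P0) -> P1. 3 ppages; refcounts: pp0:2 pp1:2 pp2:2
Op 2: read(P1, v0) -> 22. No state change.
Op 3: read(P1, v0) -> 22. No state change.
Op 4: write(P1, v0, 128). refcount(pp0)=2>1 -> COPY to pp3. 4 ppages; refcounts: pp0:1 pp1:2 pp2:2 pp3:1
Op 5: write(P1, v0, 130). refcount(pp3)=1 -> write in place. 4 ppages; refcounts: pp0:1 pp1:2 pp2:2 pp3:1
Op 6: read(P0, v0) -> 22. No state change.
P0: v1 -> pp1 = 46
P1: v1 -> pp1 = 46

Answer: 46 46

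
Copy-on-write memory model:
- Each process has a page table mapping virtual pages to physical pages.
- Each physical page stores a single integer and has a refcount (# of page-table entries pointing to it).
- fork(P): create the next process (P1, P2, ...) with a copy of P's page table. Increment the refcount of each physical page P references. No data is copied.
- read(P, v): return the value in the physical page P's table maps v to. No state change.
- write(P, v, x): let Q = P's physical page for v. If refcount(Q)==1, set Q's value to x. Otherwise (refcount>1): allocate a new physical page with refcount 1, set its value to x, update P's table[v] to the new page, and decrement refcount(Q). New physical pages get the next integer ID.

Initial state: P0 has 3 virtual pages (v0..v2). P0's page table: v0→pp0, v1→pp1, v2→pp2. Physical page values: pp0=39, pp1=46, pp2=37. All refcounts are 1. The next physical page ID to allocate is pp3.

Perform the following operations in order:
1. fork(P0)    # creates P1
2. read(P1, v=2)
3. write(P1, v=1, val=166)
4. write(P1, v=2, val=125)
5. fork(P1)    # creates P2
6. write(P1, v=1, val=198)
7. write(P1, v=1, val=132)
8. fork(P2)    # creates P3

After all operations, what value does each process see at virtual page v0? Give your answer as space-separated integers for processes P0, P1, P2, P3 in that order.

Op 1: fork(P0) -> P1. 3 ppages; refcounts: pp0:2 pp1:2 pp2:2
Op 2: read(P1, v2) -> 37. No state change.
Op 3: write(P1, v1, 166). refcount(pp1)=2>1 -> COPY to pp3. 4 ppages; refcounts: pp0:2 pp1:1 pp2:2 pp3:1
Op 4: write(P1, v2, 125). refcount(pp2)=2>1 -> COPY to pp4. 5 ppages; refcounts: pp0:2 pp1:1 pp2:1 pp3:1 pp4:1
Op 5: fork(P1) -> P2. 5 ppages; refcounts: pp0:3 pp1:1 pp2:1 pp3:2 pp4:2
Op 6: write(P1, v1, 198). refcount(pp3)=2>1 -> COPY to pp5. 6 ppages; refcounts: pp0:3 pp1:1 pp2:1 pp3:1 pp4:2 pp5:1
Op 7: write(P1, v1, 132). refcount(pp5)=1 -> write in place. 6 ppages; refcounts: pp0:3 pp1:1 pp2:1 pp3:1 pp4:2 pp5:1
Op 8: fork(P2) -> P3. 6 ppages; refcounts: pp0:4 pp1:1 pp2:1 pp3:2 pp4:3 pp5:1
P0: v0 -> pp0 = 39
P1: v0 -> pp0 = 39
P2: v0 -> pp0 = 39
P3: v0 -> pp0 = 39

Answer: 39 39 39 39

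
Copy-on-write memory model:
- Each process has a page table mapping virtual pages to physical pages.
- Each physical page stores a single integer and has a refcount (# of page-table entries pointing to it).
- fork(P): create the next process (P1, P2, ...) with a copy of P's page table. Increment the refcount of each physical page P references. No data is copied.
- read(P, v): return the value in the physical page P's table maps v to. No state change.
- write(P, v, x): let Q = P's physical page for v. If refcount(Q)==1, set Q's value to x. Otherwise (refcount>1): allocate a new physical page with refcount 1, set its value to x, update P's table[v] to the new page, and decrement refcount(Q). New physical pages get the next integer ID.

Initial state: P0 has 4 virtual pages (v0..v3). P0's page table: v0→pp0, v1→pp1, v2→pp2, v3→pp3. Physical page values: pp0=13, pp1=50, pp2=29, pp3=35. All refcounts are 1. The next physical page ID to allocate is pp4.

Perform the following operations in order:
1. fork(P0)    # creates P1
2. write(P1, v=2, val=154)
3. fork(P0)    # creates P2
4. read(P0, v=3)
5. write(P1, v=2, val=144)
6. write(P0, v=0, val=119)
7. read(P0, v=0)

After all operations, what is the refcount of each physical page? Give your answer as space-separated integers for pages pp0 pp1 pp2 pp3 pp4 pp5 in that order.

Op 1: fork(P0) -> P1. 4 ppages; refcounts: pp0:2 pp1:2 pp2:2 pp3:2
Op 2: write(P1, v2, 154). refcount(pp2)=2>1 -> COPY to pp4. 5 ppages; refcounts: pp0:2 pp1:2 pp2:1 pp3:2 pp4:1
Op 3: fork(P0) -> P2. 5 ppages; refcounts: pp0:3 pp1:3 pp2:2 pp3:3 pp4:1
Op 4: read(P0, v3) -> 35. No state change.
Op 5: write(P1, v2, 144). refcount(pp4)=1 -> write in place. 5 ppages; refcounts: pp0:3 pp1:3 pp2:2 pp3:3 pp4:1
Op 6: write(P0, v0, 119). refcount(pp0)=3>1 -> COPY to pp5. 6 ppages; refcounts: pp0:2 pp1:3 pp2:2 pp3:3 pp4:1 pp5:1
Op 7: read(P0, v0) -> 119. No state change.

Answer: 2 3 2 3 1 1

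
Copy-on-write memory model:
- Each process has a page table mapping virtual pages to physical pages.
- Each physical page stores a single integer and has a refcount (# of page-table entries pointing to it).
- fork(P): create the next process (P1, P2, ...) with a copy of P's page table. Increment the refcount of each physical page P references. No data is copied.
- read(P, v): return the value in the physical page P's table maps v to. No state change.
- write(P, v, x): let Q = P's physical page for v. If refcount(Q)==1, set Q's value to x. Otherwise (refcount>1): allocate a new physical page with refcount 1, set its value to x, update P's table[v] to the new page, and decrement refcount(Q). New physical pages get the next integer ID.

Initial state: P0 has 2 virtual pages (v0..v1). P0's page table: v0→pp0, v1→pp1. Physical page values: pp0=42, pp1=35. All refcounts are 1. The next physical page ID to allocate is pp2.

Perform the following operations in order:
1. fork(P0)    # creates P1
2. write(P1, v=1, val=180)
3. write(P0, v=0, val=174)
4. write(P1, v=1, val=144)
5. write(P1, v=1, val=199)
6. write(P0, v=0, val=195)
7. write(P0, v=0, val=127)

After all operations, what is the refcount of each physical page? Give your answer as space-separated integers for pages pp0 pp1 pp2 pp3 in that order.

Op 1: fork(P0) -> P1. 2 ppages; refcounts: pp0:2 pp1:2
Op 2: write(P1, v1, 180). refcount(pp1)=2>1 -> COPY to pp2. 3 ppages; refcounts: pp0:2 pp1:1 pp2:1
Op 3: write(P0, v0, 174). refcount(pp0)=2>1 -> COPY to pp3. 4 ppages; refcounts: pp0:1 pp1:1 pp2:1 pp3:1
Op 4: write(P1, v1, 144). refcount(pp2)=1 -> write in place. 4 ppages; refcounts: pp0:1 pp1:1 pp2:1 pp3:1
Op 5: write(P1, v1, 199). refcount(pp2)=1 -> write in place. 4 ppages; refcounts: pp0:1 pp1:1 pp2:1 pp3:1
Op 6: write(P0, v0, 195). refcount(pp3)=1 -> write in place. 4 ppages; refcounts: pp0:1 pp1:1 pp2:1 pp3:1
Op 7: write(P0, v0, 127). refcount(pp3)=1 -> write in place. 4 ppages; refcounts: pp0:1 pp1:1 pp2:1 pp3:1

Answer: 1 1 1 1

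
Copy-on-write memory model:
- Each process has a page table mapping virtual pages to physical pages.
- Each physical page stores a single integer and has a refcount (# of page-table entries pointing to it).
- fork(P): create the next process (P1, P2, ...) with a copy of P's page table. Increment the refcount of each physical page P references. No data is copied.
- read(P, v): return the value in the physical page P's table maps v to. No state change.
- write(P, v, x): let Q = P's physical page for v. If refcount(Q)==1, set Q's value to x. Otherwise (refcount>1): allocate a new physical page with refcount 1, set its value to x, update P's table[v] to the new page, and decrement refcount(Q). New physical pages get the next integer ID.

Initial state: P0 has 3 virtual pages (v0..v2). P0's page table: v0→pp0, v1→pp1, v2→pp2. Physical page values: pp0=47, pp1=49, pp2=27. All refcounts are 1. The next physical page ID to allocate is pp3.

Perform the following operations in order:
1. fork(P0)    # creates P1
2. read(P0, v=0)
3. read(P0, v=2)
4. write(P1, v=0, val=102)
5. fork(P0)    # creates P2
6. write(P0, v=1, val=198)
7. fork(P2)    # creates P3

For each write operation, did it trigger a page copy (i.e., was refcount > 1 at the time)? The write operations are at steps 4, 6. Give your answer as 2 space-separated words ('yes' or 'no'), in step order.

Op 1: fork(P0) -> P1. 3 ppages; refcounts: pp0:2 pp1:2 pp2:2
Op 2: read(P0, v0) -> 47. No state change.
Op 3: read(P0, v2) -> 27. No state change.
Op 4: write(P1, v0, 102). refcount(pp0)=2>1 -> COPY to pp3. 4 ppages; refcounts: pp0:1 pp1:2 pp2:2 pp3:1
Op 5: fork(P0) -> P2. 4 ppages; refcounts: pp0:2 pp1:3 pp2:3 pp3:1
Op 6: write(P0, v1, 198). refcount(pp1)=3>1 -> COPY to pp4. 5 ppages; refcounts: pp0:2 pp1:2 pp2:3 pp3:1 pp4:1
Op 7: fork(P2) -> P3. 5 ppages; refcounts: pp0:3 pp1:3 pp2:4 pp3:1 pp4:1

yes yes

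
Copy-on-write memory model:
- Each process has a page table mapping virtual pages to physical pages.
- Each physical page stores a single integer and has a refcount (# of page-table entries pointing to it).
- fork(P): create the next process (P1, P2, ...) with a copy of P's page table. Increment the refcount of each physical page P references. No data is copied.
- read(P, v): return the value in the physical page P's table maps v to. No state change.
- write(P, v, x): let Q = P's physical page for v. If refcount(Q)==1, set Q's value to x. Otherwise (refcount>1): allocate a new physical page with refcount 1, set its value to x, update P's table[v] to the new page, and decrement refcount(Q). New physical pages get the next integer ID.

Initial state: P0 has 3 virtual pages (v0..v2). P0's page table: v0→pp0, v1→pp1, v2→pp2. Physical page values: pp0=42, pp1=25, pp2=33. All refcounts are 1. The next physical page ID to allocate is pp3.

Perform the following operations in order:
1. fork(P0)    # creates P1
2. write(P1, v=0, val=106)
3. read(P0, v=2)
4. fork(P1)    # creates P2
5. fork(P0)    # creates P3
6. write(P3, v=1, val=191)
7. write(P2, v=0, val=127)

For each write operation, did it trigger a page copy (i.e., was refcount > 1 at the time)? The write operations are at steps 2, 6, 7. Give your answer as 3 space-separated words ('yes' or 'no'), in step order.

Op 1: fork(P0) -> P1. 3 ppages; refcounts: pp0:2 pp1:2 pp2:2
Op 2: write(P1, v0, 106). refcount(pp0)=2>1 -> COPY to pp3. 4 ppages; refcounts: pp0:1 pp1:2 pp2:2 pp3:1
Op 3: read(P0, v2) -> 33. No state change.
Op 4: fork(P1) -> P2. 4 ppages; refcounts: pp0:1 pp1:3 pp2:3 pp3:2
Op 5: fork(P0) -> P3. 4 ppages; refcounts: pp0:2 pp1:4 pp2:4 pp3:2
Op 6: write(P3, v1, 191). refcount(pp1)=4>1 -> COPY to pp4. 5 ppages; refcounts: pp0:2 pp1:3 pp2:4 pp3:2 pp4:1
Op 7: write(P2, v0, 127). refcount(pp3)=2>1 -> COPY to pp5. 6 ppages; refcounts: pp0:2 pp1:3 pp2:4 pp3:1 pp4:1 pp5:1

yes yes yes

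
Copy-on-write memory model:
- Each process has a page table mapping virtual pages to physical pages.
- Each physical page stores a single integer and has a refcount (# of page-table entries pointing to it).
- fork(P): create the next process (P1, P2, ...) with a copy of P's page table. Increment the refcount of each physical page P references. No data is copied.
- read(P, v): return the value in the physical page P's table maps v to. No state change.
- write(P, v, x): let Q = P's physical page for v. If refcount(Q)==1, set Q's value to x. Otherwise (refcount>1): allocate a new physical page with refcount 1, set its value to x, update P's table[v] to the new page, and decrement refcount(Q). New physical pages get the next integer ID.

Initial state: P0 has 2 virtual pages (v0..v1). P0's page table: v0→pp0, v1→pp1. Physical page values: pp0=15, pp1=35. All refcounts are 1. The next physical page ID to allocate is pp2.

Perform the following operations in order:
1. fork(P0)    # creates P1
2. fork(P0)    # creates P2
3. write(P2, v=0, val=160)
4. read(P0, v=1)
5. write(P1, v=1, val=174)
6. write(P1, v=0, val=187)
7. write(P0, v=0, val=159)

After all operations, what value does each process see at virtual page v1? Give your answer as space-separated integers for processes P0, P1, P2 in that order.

Answer: 35 174 35

Derivation:
Op 1: fork(P0) -> P1. 2 ppages; refcounts: pp0:2 pp1:2
Op 2: fork(P0) -> P2. 2 ppages; refcounts: pp0:3 pp1:3
Op 3: write(P2, v0, 160). refcount(pp0)=3>1 -> COPY to pp2. 3 ppages; refcounts: pp0:2 pp1:3 pp2:1
Op 4: read(P0, v1) -> 35. No state change.
Op 5: write(P1, v1, 174). refcount(pp1)=3>1 -> COPY to pp3. 4 ppages; refcounts: pp0:2 pp1:2 pp2:1 pp3:1
Op 6: write(P1, v0, 187). refcount(pp0)=2>1 -> COPY to pp4. 5 ppages; refcounts: pp0:1 pp1:2 pp2:1 pp3:1 pp4:1
Op 7: write(P0, v0, 159). refcount(pp0)=1 -> write in place. 5 ppages; refcounts: pp0:1 pp1:2 pp2:1 pp3:1 pp4:1
P0: v1 -> pp1 = 35
P1: v1 -> pp3 = 174
P2: v1 -> pp1 = 35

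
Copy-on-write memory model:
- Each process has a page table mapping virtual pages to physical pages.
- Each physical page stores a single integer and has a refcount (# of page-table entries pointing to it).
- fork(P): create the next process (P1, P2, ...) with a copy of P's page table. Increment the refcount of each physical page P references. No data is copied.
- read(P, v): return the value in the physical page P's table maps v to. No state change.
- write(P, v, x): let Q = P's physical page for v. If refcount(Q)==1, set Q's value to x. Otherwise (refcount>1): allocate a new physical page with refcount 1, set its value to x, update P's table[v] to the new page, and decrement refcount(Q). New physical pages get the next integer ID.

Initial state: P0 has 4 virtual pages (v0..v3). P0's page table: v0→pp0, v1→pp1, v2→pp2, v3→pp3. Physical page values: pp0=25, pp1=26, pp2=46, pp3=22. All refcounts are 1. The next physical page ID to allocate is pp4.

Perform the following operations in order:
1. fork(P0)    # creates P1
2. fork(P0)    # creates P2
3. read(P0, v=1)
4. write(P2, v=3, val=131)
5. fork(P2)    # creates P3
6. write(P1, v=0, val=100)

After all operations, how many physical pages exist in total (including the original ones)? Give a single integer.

Op 1: fork(P0) -> P1. 4 ppages; refcounts: pp0:2 pp1:2 pp2:2 pp3:2
Op 2: fork(P0) -> P2. 4 ppages; refcounts: pp0:3 pp1:3 pp2:3 pp3:3
Op 3: read(P0, v1) -> 26. No state change.
Op 4: write(P2, v3, 131). refcount(pp3)=3>1 -> COPY to pp4. 5 ppages; refcounts: pp0:3 pp1:3 pp2:3 pp3:2 pp4:1
Op 5: fork(P2) -> P3. 5 ppages; refcounts: pp0:4 pp1:4 pp2:4 pp3:2 pp4:2
Op 6: write(P1, v0, 100). refcount(pp0)=4>1 -> COPY to pp5. 6 ppages; refcounts: pp0:3 pp1:4 pp2:4 pp3:2 pp4:2 pp5:1

Answer: 6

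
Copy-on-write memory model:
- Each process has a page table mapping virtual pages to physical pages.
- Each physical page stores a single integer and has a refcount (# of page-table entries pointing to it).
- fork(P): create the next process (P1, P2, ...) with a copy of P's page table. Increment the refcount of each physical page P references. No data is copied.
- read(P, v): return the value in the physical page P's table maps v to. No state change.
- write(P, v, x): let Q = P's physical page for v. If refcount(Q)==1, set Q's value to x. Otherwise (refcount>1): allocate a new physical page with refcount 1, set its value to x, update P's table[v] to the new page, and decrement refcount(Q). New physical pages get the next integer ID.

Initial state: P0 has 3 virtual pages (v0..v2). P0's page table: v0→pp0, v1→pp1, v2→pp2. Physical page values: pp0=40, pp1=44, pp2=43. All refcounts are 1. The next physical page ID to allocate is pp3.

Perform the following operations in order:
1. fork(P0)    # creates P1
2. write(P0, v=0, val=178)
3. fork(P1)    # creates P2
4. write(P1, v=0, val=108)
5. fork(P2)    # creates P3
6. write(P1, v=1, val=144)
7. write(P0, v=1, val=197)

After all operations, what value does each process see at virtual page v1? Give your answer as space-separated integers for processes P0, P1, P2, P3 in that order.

Answer: 197 144 44 44

Derivation:
Op 1: fork(P0) -> P1. 3 ppages; refcounts: pp0:2 pp1:2 pp2:2
Op 2: write(P0, v0, 178). refcount(pp0)=2>1 -> COPY to pp3. 4 ppages; refcounts: pp0:1 pp1:2 pp2:2 pp3:1
Op 3: fork(P1) -> P2. 4 ppages; refcounts: pp0:2 pp1:3 pp2:3 pp3:1
Op 4: write(P1, v0, 108). refcount(pp0)=2>1 -> COPY to pp4. 5 ppages; refcounts: pp0:1 pp1:3 pp2:3 pp3:1 pp4:1
Op 5: fork(P2) -> P3. 5 ppages; refcounts: pp0:2 pp1:4 pp2:4 pp3:1 pp4:1
Op 6: write(P1, v1, 144). refcount(pp1)=4>1 -> COPY to pp5. 6 ppages; refcounts: pp0:2 pp1:3 pp2:4 pp3:1 pp4:1 pp5:1
Op 7: write(P0, v1, 197). refcount(pp1)=3>1 -> COPY to pp6. 7 ppages; refcounts: pp0:2 pp1:2 pp2:4 pp3:1 pp4:1 pp5:1 pp6:1
P0: v1 -> pp6 = 197
P1: v1 -> pp5 = 144
P2: v1 -> pp1 = 44
P3: v1 -> pp1 = 44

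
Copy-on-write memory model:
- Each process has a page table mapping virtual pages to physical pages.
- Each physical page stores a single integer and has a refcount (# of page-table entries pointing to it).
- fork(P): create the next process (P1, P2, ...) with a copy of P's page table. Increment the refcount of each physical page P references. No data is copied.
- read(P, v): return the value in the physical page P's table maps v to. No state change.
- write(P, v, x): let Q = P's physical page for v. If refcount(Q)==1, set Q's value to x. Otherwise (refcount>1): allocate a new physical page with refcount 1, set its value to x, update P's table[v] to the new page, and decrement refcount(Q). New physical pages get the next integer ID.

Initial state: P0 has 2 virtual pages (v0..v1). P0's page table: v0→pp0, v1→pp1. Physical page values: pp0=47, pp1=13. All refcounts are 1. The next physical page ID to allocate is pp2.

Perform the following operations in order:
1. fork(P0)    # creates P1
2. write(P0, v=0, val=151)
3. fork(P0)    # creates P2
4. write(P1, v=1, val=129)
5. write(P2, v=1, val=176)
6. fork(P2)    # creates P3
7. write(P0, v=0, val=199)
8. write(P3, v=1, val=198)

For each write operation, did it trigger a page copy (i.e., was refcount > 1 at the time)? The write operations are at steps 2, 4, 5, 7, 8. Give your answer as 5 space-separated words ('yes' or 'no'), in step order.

Op 1: fork(P0) -> P1. 2 ppages; refcounts: pp0:2 pp1:2
Op 2: write(P0, v0, 151). refcount(pp0)=2>1 -> COPY to pp2. 3 ppages; refcounts: pp0:1 pp1:2 pp2:1
Op 3: fork(P0) -> P2. 3 ppages; refcounts: pp0:1 pp1:3 pp2:2
Op 4: write(P1, v1, 129). refcount(pp1)=3>1 -> COPY to pp3. 4 ppages; refcounts: pp0:1 pp1:2 pp2:2 pp3:1
Op 5: write(P2, v1, 176). refcount(pp1)=2>1 -> COPY to pp4. 5 ppages; refcounts: pp0:1 pp1:1 pp2:2 pp3:1 pp4:1
Op 6: fork(P2) -> P3. 5 ppages; refcounts: pp0:1 pp1:1 pp2:3 pp3:1 pp4:2
Op 7: write(P0, v0, 199). refcount(pp2)=3>1 -> COPY to pp5. 6 ppages; refcounts: pp0:1 pp1:1 pp2:2 pp3:1 pp4:2 pp5:1
Op 8: write(P3, v1, 198). refcount(pp4)=2>1 -> COPY to pp6. 7 ppages; refcounts: pp0:1 pp1:1 pp2:2 pp3:1 pp4:1 pp5:1 pp6:1

yes yes yes yes yes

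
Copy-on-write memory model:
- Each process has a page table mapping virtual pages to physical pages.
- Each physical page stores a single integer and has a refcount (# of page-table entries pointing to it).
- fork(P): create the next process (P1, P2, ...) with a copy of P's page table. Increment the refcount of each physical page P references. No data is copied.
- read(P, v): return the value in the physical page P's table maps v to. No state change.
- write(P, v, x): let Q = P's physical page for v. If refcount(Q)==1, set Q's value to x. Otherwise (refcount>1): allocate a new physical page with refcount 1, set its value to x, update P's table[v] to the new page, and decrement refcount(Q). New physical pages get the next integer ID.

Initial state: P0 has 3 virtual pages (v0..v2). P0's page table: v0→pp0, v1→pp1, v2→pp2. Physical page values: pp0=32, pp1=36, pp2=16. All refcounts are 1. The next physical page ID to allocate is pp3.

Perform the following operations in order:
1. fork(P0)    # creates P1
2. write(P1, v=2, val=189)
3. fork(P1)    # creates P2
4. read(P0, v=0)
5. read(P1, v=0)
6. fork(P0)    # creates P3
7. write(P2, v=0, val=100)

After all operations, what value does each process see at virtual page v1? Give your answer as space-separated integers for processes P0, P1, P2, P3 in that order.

Op 1: fork(P0) -> P1. 3 ppages; refcounts: pp0:2 pp1:2 pp2:2
Op 2: write(P1, v2, 189). refcount(pp2)=2>1 -> COPY to pp3. 4 ppages; refcounts: pp0:2 pp1:2 pp2:1 pp3:1
Op 3: fork(P1) -> P2. 4 ppages; refcounts: pp0:3 pp1:3 pp2:1 pp3:2
Op 4: read(P0, v0) -> 32. No state change.
Op 5: read(P1, v0) -> 32. No state change.
Op 6: fork(P0) -> P3. 4 ppages; refcounts: pp0:4 pp1:4 pp2:2 pp3:2
Op 7: write(P2, v0, 100). refcount(pp0)=4>1 -> COPY to pp4. 5 ppages; refcounts: pp0:3 pp1:4 pp2:2 pp3:2 pp4:1
P0: v1 -> pp1 = 36
P1: v1 -> pp1 = 36
P2: v1 -> pp1 = 36
P3: v1 -> pp1 = 36

Answer: 36 36 36 36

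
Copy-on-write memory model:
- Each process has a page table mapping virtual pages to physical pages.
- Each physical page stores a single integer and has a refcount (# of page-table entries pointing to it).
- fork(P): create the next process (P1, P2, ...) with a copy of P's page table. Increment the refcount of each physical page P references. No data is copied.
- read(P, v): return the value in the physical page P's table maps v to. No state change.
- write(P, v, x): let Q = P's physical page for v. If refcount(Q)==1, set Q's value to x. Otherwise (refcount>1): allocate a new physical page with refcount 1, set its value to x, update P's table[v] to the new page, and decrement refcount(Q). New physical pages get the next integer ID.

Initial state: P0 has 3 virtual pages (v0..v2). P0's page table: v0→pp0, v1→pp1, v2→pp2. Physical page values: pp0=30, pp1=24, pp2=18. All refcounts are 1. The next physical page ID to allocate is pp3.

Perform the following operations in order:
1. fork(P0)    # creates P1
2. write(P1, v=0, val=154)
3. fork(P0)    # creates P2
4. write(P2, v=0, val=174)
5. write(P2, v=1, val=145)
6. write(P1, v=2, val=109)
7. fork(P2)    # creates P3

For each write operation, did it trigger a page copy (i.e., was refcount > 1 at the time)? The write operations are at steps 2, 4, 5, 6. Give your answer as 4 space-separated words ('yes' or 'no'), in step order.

Op 1: fork(P0) -> P1. 3 ppages; refcounts: pp0:2 pp1:2 pp2:2
Op 2: write(P1, v0, 154). refcount(pp0)=2>1 -> COPY to pp3. 4 ppages; refcounts: pp0:1 pp1:2 pp2:2 pp3:1
Op 3: fork(P0) -> P2. 4 ppages; refcounts: pp0:2 pp1:3 pp2:3 pp3:1
Op 4: write(P2, v0, 174). refcount(pp0)=2>1 -> COPY to pp4. 5 ppages; refcounts: pp0:1 pp1:3 pp2:3 pp3:1 pp4:1
Op 5: write(P2, v1, 145). refcount(pp1)=3>1 -> COPY to pp5. 6 ppages; refcounts: pp0:1 pp1:2 pp2:3 pp3:1 pp4:1 pp5:1
Op 6: write(P1, v2, 109). refcount(pp2)=3>1 -> COPY to pp6. 7 ppages; refcounts: pp0:1 pp1:2 pp2:2 pp3:1 pp4:1 pp5:1 pp6:1
Op 7: fork(P2) -> P3. 7 ppages; refcounts: pp0:1 pp1:2 pp2:3 pp3:1 pp4:2 pp5:2 pp6:1

yes yes yes yes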